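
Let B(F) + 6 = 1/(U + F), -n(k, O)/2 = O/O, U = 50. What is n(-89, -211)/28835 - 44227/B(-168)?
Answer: 150483692892/20444015 ≈ 7360.8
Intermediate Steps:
n(k, O) = -2 (n(k, O) = -2*O/O = -2*1 = -2)
B(F) = -6 + 1/(50 + F)
n(-89, -211)/28835 - 44227/B(-168) = -2/28835 - 44227*(50 - 168)/(-299 - 6*(-168)) = -2*1/28835 - 44227*(-118/(-299 + 1008)) = -2/28835 - 44227/((-1/118*709)) = -2/28835 - 44227/(-709/118) = -2/28835 - 44227*(-118/709) = -2/28835 + 5218786/709 = 150483692892/20444015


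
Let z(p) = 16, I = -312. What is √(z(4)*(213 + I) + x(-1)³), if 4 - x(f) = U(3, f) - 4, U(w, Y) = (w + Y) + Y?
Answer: I*√1241 ≈ 35.228*I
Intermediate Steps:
U(w, Y) = w + 2*Y (U(w, Y) = (Y + w) + Y = w + 2*Y)
x(f) = 5 - 2*f (x(f) = 4 - ((3 + 2*f) - 4) = 4 - (-1 + 2*f) = 4 + (1 - 2*f) = 5 - 2*f)
√(z(4)*(213 + I) + x(-1)³) = √(16*(213 - 312) + (5 - 2*(-1))³) = √(16*(-99) + (5 + 2)³) = √(-1584 + 7³) = √(-1584 + 343) = √(-1241) = I*√1241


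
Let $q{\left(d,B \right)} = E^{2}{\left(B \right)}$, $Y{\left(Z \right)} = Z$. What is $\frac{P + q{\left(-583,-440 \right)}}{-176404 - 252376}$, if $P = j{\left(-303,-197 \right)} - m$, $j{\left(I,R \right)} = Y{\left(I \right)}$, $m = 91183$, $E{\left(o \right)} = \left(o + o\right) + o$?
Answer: $- \frac{825457}{214390} \approx -3.8503$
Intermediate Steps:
$E{\left(o \right)} = 3 o$ ($E{\left(o \right)} = 2 o + o = 3 o$)
$q{\left(d,B \right)} = 9 B^{2}$ ($q{\left(d,B \right)} = \left(3 B\right)^{2} = 9 B^{2}$)
$j{\left(I,R \right)} = I$
$P = -91486$ ($P = -303 - 91183 = -91486$)
$\frac{P + q{\left(-583,-440 \right)}}{-176404 - 252376} = \frac{-91486 + 9 \left(-440\right)^{2}}{-176404 - 252376} = \frac{-91486 + 9 \cdot 193600}{-428780} = \left(-91486 + 1742400\right) \left(- \frac{1}{428780}\right) = 1650914 \left(- \frac{1}{428780}\right) = - \frac{825457}{214390}$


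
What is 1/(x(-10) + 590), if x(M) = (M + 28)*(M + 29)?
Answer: 1/932 ≈ 0.0010730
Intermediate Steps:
x(M) = (28 + M)*(29 + M)
1/(x(-10) + 590) = 1/((812 + (-10)**2 + 57*(-10)) + 590) = 1/((812 + 100 - 570) + 590) = 1/(342 + 590) = 1/932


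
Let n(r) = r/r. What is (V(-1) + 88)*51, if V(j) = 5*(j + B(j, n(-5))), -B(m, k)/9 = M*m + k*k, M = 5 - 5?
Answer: 1938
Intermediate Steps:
n(r) = 1
M = 0
B(m, k) = -9*k² (B(m, k) = -9*(0*m + k*k) = -9*(0 + k²) = -9*k²)
V(j) = -45 + 5*j (V(j) = 5*(j - 9*1²) = 5*(j - 9*1) = 5*(j - 9) = 5*(-9 + j) = -45 + 5*j)
(V(-1) + 88)*51 = ((-45 + 5*(-1)) + 88)*51 = ((-45 - 5) + 88)*51 = (-50 + 88)*51 = 38*51 = 1938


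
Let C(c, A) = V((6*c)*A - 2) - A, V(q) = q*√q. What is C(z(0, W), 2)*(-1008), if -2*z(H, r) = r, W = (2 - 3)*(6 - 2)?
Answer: 2016 - 22176*√22 ≈ -1.0200e+5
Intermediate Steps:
W = -4 (W = -1*4 = -4)
V(q) = q^(3/2)
z(H, r) = -r/2
C(c, A) = (-2 + 6*A*c)^(3/2) - A (C(c, A) = ((6*c)*A - 2)^(3/2) - A = (6*A*c - 2)^(3/2) - A = (-2 + 6*A*c)^(3/2) - A)
C(z(0, W), 2)*(-1008) = (-1*2 + 2*√2*(-1 + 3*2*(-½*(-4)))^(3/2))*(-1008) = (-2 + 2*√2*(-1 + 3*2*2)^(3/2))*(-1008) = (-2 + 2*√2*(-1 + 12)^(3/2))*(-1008) = (-2 + 2*√2*11^(3/2))*(-1008) = (-2 + 2*√2*(11*√11))*(-1008) = (-2 + 22*√22)*(-1008) = 2016 - 22176*√22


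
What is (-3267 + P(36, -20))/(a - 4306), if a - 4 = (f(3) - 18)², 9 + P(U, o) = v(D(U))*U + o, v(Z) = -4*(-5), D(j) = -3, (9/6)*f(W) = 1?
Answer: 11592/18007 ≈ 0.64375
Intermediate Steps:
f(W) = ⅔ (f(W) = (⅔)*1 = ⅔)
v(Z) = 20
P(U, o) = -9 + o + 20*U (P(U, o) = -9 + (20*U + o) = -9 + (o + 20*U) = -9 + o + 20*U)
a = 2740/9 (a = 4 + (⅔ - 18)² = 4 + (-52/3)² = 4 + 2704/9 = 2740/9 ≈ 304.44)
(-3267 + P(36, -20))/(a - 4306) = (-3267 + (-9 - 20 + 20*36))/(2740/9 - 4306) = (-3267 + (-9 - 20 + 720))/(-36014/9) = (-3267 + 691)*(-9/36014) = -2576*(-9/36014) = 11592/18007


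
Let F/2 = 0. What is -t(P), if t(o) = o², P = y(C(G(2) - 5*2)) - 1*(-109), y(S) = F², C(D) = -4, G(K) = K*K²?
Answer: -11881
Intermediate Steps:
F = 0 (F = 2*0 = 0)
G(K) = K³
y(S) = 0 (y(S) = 0² = 0)
P = 109 (P = 0 - 1*(-109) = 0 + 109 = 109)
-t(P) = -1*109² = -1*11881 = -11881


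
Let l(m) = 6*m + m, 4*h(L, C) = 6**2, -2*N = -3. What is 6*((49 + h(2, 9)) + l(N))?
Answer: 411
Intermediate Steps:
N = 3/2 (N = -1/2*(-3) = 3/2 ≈ 1.5000)
h(L, C) = 9 (h(L, C) = (1/4)*6**2 = (1/4)*36 = 9)
l(m) = 7*m
6*((49 + h(2, 9)) + l(N)) = 6*((49 + 9) + 7*(3/2)) = 6*(58 + 21/2) = 6*(137/2) = 411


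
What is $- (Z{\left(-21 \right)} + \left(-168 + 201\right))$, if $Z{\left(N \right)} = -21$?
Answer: $-12$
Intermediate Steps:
$- (Z{\left(-21 \right)} + \left(-168 + 201\right)) = - (-21 + \left(-168 + 201\right)) = - (-21 + 33) = \left(-1\right) 12 = -12$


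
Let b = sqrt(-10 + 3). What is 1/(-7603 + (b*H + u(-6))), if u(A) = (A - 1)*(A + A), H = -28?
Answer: I/(-7519*I + 28*sqrt(7)) ≈ -0.00013298 + 1.3102e-6*I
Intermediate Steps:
b = I*sqrt(7) (b = sqrt(-7) = I*sqrt(7) ≈ 2.6458*I)
u(A) = 2*A*(-1 + A) (u(A) = (-1 + A)*(2*A) = 2*A*(-1 + A))
1/(-7603 + (b*H + u(-6))) = 1/(-7603 + ((I*sqrt(7))*(-28) + 2*(-6)*(-1 - 6))) = 1/(-7603 + (-28*I*sqrt(7) + 2*(-6)*(-7))) = 1/(-7603 + (-28*I*sqrt(7) + 84)) = 1/(-7603 + (84 - 28*I*sqrt(7))) = 1/(-7519 - 28*I*sqrt(7))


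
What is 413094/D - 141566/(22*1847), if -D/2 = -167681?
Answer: -7672548824/3406774877 ≈ -2.2521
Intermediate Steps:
D = 335362 (D = -2*(-167681) = 335362)
413094/D - 141566/(22*1847) = 413094/335362 - 141566/(22*1847) = 413094*(1/335362) - 141566/40634 = 206547/167681 - 141566*1/40634 = 206547/167681 - 70783/20317 = -7672548824/3406774877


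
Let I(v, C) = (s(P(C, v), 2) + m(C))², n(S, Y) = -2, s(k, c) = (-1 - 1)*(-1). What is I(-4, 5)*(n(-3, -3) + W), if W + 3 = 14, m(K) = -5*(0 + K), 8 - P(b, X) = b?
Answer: 4761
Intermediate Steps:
P(b, X) = 8 - b
m(K) = -5*K
s(k, c) = 2 (s(k, c) = -2*(-1) = 2)
W = 11 (W = -3 + 14 = 11)
I(v, C) = (2 - 5*C)²
I(-4, 5)*(n(-3, -3) + W) = (-2 + 5*5)²*(-2 + 11) = (-2 + 25)²*9 = 23²*9 = 529*9 = 4761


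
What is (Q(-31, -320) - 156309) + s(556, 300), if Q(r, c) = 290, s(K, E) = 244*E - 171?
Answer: -82990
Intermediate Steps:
s(K, E) = -171 + 244*E
(Q(-31, -320) - 156309) + s(556, 300) = (290 - 156309) + (-171 + 244*300) = -156019 + (-171 + 73200) = -156019 + 73029 = -82990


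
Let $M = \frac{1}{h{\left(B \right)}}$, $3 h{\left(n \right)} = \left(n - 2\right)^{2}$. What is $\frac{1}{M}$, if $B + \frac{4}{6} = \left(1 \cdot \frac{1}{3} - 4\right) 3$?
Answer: $\frac{1681}{27} \approx 62.259$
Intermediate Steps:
$B = - \frac{35}{3}$ ($B = - \frac{2}{3} + \left(1 \cdot \frac{1}{3} - 4\right) 3 = - \frac{2}{3} + \left(\frac{1}{3} - 4\right) 3 = - \frac{2}{3} - 11 = - \frac{35}{3} \approx -11.667$)
$h{\left(n \right)} = \frac{\left(-2 + n\right)^{2}}{3}$ ($h{\left(n \right)} = \frac{\left(n - 2\right)^{2}}{3} = \frac{\left(-2 + n\right)^{2}}{3}$)
$M = \frac{27}{1681}$ ($M = \frac{1}{\frac{1}{3} \left(-2 - \frac{35}{3}\right)^{2}} = \frac{1}{\frac{1}{3} \left(- \frac{41}{3}\right)^{2}} = \frac{1}{\frac{1}{3} \cdot \frac{1681}{9}} = \frac{1}{\frac{1681}{27}} = \frac{27}{1681} \approx 0.016062$)
$\frac{1}{M} = \frac{1}{\frac{27}{1681}} = \frac{1681}{27}$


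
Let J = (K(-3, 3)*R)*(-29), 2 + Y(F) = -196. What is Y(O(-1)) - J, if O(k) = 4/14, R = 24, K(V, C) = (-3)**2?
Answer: 6066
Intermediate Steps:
K(V, C) = 9
O(k) = 2/7 (O(k) = 4*(1/14) = 2/7)
Y(F) = -198 (Y(F) = -2 - 196 = -198)
J = -6264 (J = (9*24)*(-29) = 216*(-29) = -6264)
Y(O(-1)) - J = -198 - 1*(-6264) = -198 + 6264 = 6066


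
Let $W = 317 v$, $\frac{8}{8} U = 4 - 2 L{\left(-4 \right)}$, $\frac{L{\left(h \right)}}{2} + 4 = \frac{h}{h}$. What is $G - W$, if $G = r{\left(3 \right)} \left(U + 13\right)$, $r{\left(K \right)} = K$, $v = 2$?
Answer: $-547$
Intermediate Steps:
$L{\left(h \right)} = -6$ ($L{\left(h \right)} = -8 + 2 \frac{h}{h} = -8 + 2 \cdot 1 = -8 + 2 = -6$)
$U = 16$ ($U = 4 - -12 = 4 + 12 = 16$)
$G = 87$ ($G = 3 \left(16 + 13\right) = 3 \cdot 29 = 87$)
$W = 634$ ($W = 317 \cdot 2 = 634$)
$G - W = 87 - 634 = -547$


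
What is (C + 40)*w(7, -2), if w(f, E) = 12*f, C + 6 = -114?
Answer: -6720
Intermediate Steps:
C = -120 (C = -6 - 114 = -120)
(C + 40)*w(7, -2) = (-120 + 40)*(12*7) = -80*84 = -6720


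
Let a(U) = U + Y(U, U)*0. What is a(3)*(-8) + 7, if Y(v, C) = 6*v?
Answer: -17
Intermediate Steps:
a(U) = U (a(U) = U + (6*U)*0 = U + 0 = U)
a(3)*(-8) + 7 = 3*(-8) + 7 = -24 + 7 = -17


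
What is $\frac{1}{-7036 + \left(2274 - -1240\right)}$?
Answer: $- \frac{1}{3522} \approx -0.00028393$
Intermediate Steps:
$\frac{1}{-7036 + \left(2274 - -1240\right)} = \frac{1}{-7036 + \left(2274 + 1240\right)} = \frac{1}{-7036 + 3514} = \frac{1}{-3522} = - \frac{1}{3522}$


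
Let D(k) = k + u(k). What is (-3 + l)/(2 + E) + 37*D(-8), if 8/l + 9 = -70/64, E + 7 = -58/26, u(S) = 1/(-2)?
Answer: -4766462/15181 ≈ -313.98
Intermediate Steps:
u(S) = -½
E = -120/13 (E = -7 - 58/26 = -7 - 58*1/26 = -7 - 29/13 = -120/13 ≈ -9.2308)
D(k) = -½ + k (D(k) = k - ½ = -½ + k)
l = -256/323 (l = 8/(-9 - 70/64) = 8/(-9 - 70*1/64) = 8/(-9 - 35/32) = 8/(-323/32) = 8*(-32/323) = -256/323 ≈ -0.79257)
(-3 + l)/(2 + E) + 37*D(-8) = (-3 - 256/323)/(2 - 120/13) + 37*(-½ - 8) = -1225/(323*(-94/13)) + 37*(-17/2) = -1225/323*(-13/94) - 629/2 = 15925/30362 - 629/2 = -4766462/15181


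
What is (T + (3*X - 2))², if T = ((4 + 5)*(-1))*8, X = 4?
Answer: 3844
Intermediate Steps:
T = -72 (T = (9*(-1))*8 = -9*8 = -72)
(T + (3*X - 2))² = (-72 + (3*4 - 2))² = (-72 + (12 - 2))² = (-72 + 10)² = (-62)² = 3844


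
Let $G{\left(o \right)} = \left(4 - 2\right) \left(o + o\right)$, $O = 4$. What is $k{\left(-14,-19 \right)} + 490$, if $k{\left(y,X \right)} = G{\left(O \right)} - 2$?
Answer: $504$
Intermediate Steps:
$G{\left(o \right)} = 4 o$ ($G{\left(o \right)} = 2 \cdot 2 o = 4 o$)
$k{\left(y,X \right)} = 14$ ($k{\left(y,X \right)} = 4 \cdot 4 - 2 = 16 - 2 = 14$)
$k{\left(-14,-19 \right)} + 490 = 14 + 490 = 504$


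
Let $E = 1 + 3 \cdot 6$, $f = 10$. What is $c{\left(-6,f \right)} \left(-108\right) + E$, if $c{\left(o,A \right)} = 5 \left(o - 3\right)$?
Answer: $4879$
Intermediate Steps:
$c{\left(o,A \right)} = -15 + 5 o$ ($c{\left(o,A \right)} = 5 \left(-3 + o\right) = -15 + 5 o$)
$E = 19$ ($E = 1 + 18 = 19$)
$c{\left(-6,f \right)} \left(-108\right) + E = \left(-15 + 5 \left(-6\right)\right) \left(-108\right) + 19 = \left(-15 - 30\right) \left(-108\right) + 19 = \left(-45\right) \left(-108\right) + 19 = 4860 + 19 = 4879$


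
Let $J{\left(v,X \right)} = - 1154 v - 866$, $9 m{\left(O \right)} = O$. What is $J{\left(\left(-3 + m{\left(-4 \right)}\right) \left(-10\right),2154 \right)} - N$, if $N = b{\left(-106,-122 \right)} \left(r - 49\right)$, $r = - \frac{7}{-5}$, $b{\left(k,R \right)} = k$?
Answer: $- \frac{2054722}{45} \approx -45661.0$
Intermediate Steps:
$m{\left(O \right)} = \frac{O}{9}$
$r = \frac{7}{5}$ ($r = \left(-7\right) \left(- \frac{1}{5}\right) = \frac{7}{5} \approx 1.4$)
$J{\left(v,X \right)} = -866 - 1154 v$
$N = \frac{25228}{5}$ ($N = - 106 \left(\frac{7}{5} - 49\right) = \left(-106\right) \left(- \frac{238}{5}\right) = \frac{25228}{5} \approx 5045.6$)
$J{\left(\left(-3 + m{\left(-4 \right)}\right) \left(-10\right),2154 \right)} - N = \left(-866 - 1154 \left(-3 + \frac{1}{9} \left(-4\right)\right) \left(-10\right)\right) - \frac{25228}{5} = \left(-866 - 1154 \left(-3 - \frac{4}{9}\right) \left(-10\right)\right) - \frac{25228}{5} = \left(-866 - 1154 \left(\left(- \frac{31}{9}\right) \left(-10\right)\right)\right) - \frac{25228}{5} = \left(-866 - \frac{357740}{9}\right) - \frac{25228}{5} = - \frac{365534}{9} - \frac{25228}{5} = - \frac{2054722}{45}$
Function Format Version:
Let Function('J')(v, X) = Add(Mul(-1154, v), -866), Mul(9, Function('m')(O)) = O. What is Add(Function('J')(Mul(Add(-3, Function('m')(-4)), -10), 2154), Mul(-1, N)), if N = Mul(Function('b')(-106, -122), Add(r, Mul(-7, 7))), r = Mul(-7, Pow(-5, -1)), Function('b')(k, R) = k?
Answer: Rational(-2054722, 45) ≈ -45661.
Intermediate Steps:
Function('m')(O) = Mul(Rational(1, 9), O)
r = Rational(7, 5) (r = Mul(-7, Rational(-1, 5)) = Rational(7, 5) ≈ 1.4000)
Function('J')(v, X) = Add(-866, Mul(-1154, v))
N = Rational(25228, 5) (N = Mul(-106, Add(Rational(7, 5), Mul(-7, 7))) = Mul(-106, Add(Rational(7, 5), -49)) = Mul(-106, Rational(-238, 5)) = Rational(25228, 5) ≈ 5045.6)
Add(Function('J')(Mul(Add(-3, Function('m')(-4)), -10), 2154), Mul(-1, N)) = Add(Add(-866, Mul(-1154, Mul(Add(-3, Mul(Rational(1, 9), -4)), -10))), Mul(-1, Rational(25228, 5))) = Add(Add(-866, Mul(-1154, Mul(Add(-3, Rational(-4, 9)), -10))), Rational(-25228, 5)) = Add(Add(-866, Mul(-1154, Mul(Rational(-31, 9), -10))), Rational(-25228, 5)) = Add(Add(-866, Mul(-1154, Rational(310, 9))), Rational(-25228, 5)) = Add(Add(-866, Rational(-357740, 9)), Rational(-25228, 5)) = Add(Rational(-365534, 9), Rational(-25228, 5)) = Rational(-2054722, 45)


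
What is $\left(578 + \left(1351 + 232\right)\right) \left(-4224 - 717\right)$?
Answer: $-10677501$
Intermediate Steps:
$\left(578 + \left(1351 + 232\right)\right) \left(-4224 - 717\right) = \left(578 + 1583\right) \left(-4941\right) = 2161 \left(-4941\right) = -10677501$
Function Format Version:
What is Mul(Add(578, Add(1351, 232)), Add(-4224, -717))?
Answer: -10677501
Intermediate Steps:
Mul(Add(578, Add(1351, 232)), Add(-4224, -717)) = Mul(Add(578, 1583), -4941) = Mul(2161, -4941) = -10677501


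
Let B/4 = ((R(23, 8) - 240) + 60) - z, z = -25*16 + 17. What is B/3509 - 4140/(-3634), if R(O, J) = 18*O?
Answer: 510782/277211 ≈ 1.8426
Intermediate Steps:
z = -383 (z = -400 + 17 = -383)
B = 2468 (B = 4*(((18*23 - 240) + 60) - 1*(-383)) = 4*(((414 - 240) + 60) + 383) = 4*((174 + 60) + 383) = 4*(234 + 383) = 4*617 = 2468)
B/3509 - 4140/(-3634) = 2468/3509 - 4140/(-3634) = 2468*(1/3509) - 4140*(-1/3634) = 2468/3509 + 90/79 = 510782/277211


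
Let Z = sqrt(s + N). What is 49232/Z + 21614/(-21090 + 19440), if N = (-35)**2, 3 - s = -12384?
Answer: -10807/825 + 24616*sqrt(3403)/3403 ≈ 408.88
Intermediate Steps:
s = 12387 (s = 3 - 1*(-12384) = 3 + 12384 = 12387)
N = 1225
Z = 2*sqrt(3403) (Z = sqrt(12387 + 1225) = sqrt(13612) = 2*sqrt(3403) ≈ 116.67)
49232/Z + 21614/(-21090 + 19440) = 49232/((2*sqrt(3403))) + 21614/(-21090 + 19440) = 49232*(sqrt(3403)/6806) + 21614/(-1650) = 24616*sqrt(3403)/3403 + 21614*(-1/1650) = 24616*sqrt(3403)/3403 - 10807/825 = -10807/825 + 24616*sqrt(3403)/3403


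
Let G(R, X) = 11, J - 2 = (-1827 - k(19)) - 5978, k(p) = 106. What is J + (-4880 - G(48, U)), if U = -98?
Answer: -12800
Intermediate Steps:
J = -7909 (J = 2 + ((-1827 - 1*106) - 5978) = 2 + ((-1827 - 106) - 5978) = 2 + (-1933 - 5978) = 2 - 7911 = -7909)
J + (-4880 - G(48, U)) = -7909 + (-4880 - 1*11) = -7909 + (-4880 - 11) = -7909 - 4891 = -12800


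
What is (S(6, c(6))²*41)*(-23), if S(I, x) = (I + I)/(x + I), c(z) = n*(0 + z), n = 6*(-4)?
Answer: -164/23 ≈ -7.1304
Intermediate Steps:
n = -24
c(z) = -24*z (c(z) = -24*(0 + z) = -24*z)
S(I, x) = 2*I/(I + x) (S(I, x) = (2*I)/(I + x) = 2*I/(I + x))
(S(6, c(6))²*41)*(-23) = ((2*6/(6 - 24*6))²*41)*(-23) = ((2*6/(6 - 144))²*41)*(-23) = ((2*6/(-138))²*41)*(-23) = ((2*6*(-1/138))²*41)*(-23) = ((-2/23)²*41)*(-23) = ((4/529)*41)*(-23) = (164/529)*(-23) = -164/23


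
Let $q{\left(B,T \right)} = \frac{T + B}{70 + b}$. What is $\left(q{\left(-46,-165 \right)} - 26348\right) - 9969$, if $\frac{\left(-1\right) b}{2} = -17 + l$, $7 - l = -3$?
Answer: $- \frac{3050839}{84} \approx -36320.0$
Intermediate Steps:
$l = 10$ ($l = 7 - -3 = 7 + 3 = 10$)
$b = 14$ ($b = - 2 \left(-17 + 10\right) = \left(-2\right) \left(-7\right) = 14$)
$q{\left(B,T \right)} = \frac{B}{84} + \frac{T}{84}$ ($q{\left(B,T \right)} = \frac{T + B}{70 + 14} = \frac{B + T}{84} = \left(B + T\right) \frac{1}{84} = \frac{B}{84} + \frac{T}{84}$)
$\left(q{\left(-46,-165 \right)} - 26348\right) - 9969 = \left(\left(\frac{1}{84} \left(-46\right) + \frac{1}{84} \left(-165\right)\right) - 26348\right) - 9969 = \left(\left(- \frac{23}{42} - \frac{55}{28}\right) - 26348\right) - 9969 = \left(- \frac{211}{84} - 26348\right) - 9969 = - \frac{2213443}{84} - 9969 = - \frac{3050839}{84}$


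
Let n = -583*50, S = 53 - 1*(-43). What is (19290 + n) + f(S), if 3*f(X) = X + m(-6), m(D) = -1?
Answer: -29485/3 ≈ -9828.3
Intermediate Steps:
S = 96 (S = 53 + 43 = 96)
n = -29150
f(X) = -⅓ + X/3 (f(X) = (X - 1)/3 = (-1 + X)/3 = -⅓ + X/3)
(19290 + n) + f(S) = (19290 - 29150) + (-⅓ + (⅓)*96) = -9860 + (-⅓ + 32) = -9860 + 95/3 = -29485/3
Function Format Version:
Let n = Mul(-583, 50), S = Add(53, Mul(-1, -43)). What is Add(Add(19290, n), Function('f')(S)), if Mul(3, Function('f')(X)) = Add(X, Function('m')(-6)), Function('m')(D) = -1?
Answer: Rational(-29485, 3) ≈ -9828.3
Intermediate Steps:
S = 96 (S = Add(53, 43) = 96)
n = -29150
Function('f')(X) = Add(Rational(-1, 3), Mul(Rational(1, 3), X)) (Function('f')(X) = Mul(Rational(1, 3), Add(X, -1)) = Mul(Rational(1, 3), Add(-1, X)) = Add(Rational(-1, 3), Mul(Rational(1, 3), X)))
Add(Add(19290, n), Function('f')(S)) = Add(Add(19290, -29150), Add(Rational(-1, 3), Mul(Rational(1, 3), 96))) = Add(-9860, Add(Rational(-1, 3), 32)) = Add(-9860, Rational(95, 3)) = Rational(-29485, 3)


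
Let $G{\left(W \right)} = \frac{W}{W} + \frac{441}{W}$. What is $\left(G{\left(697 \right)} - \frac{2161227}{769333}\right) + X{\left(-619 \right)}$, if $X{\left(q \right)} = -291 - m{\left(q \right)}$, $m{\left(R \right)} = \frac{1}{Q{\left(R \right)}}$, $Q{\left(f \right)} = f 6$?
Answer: $- \frac{581880678103283}{1991540025114} \approx -292.18$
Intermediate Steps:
$Q{\left(f \right)} = 6 f$
$m{\left(R \right)} = \frac{1}{6 R}$
$X{\left(q \right)} = -291 - \frac{1}{6 q}$
$G{\left(W \right)} = 1 + \frac{441}{W}$
$\left(G{\left(697 \right)} - \frac{2161227}{769333}\right) + X{\left(-619 \right)} = \left(\frac{441 + 697}{697} - \frac{2161227}{769333}\right) - \left(291 + \frac{1}{6 \left(-619\right)}\right) = \left(\frac{1}{697} \cdot 1138 - \frac{2161227}{769333}\right) - \frac{1080773}{3714} = \left(\frac{1138}{697} - \frac{2161227}{769333}\right) + \left(-291 + \frac{1}{3714}\right) = - \frac{630874265}{536225101} - \frac{1080773}{3714} = - \frac{581880678103283}{1991540025114}$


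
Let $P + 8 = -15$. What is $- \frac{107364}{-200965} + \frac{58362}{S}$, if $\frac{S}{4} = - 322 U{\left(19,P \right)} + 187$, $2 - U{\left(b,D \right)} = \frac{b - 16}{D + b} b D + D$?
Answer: $\frac{1789158683}{2617167195} \approx 0.68362$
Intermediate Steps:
$P = -23$ ($P = -8 - 15 = -23$)
$U{\left(b,D \right)} = 2 - D - \frac{D b \left(-16 + b\right)}{D + b}$ ($U{\left(b,D \right)} = 2 - \left(\frac{b - 16}{D + b} b D + D\right) = 2 - \left(\frac{-16 + b}{D + b} b D + D\right) = 2 - \left(\frac{b \left(-16 + b\right)}{D + b} D + D\right) = 2 - \left(\frac{D b \left(-16 + b\right)}{D + b} + D\right) = 2 - \left(D + \frac{D b \left(-16 + b\right)}{D + b}\right) = 2 - D - \frac{D b \left(-16 + b\right)}{D + b}$)
$S = 390690$ ($S = 4 \left(- 322 \frac{- \left(-23\right)^{2} + 2 \left(-23\right) + 2 \cdot 19 - - 23 \cdot 19^{2} + 15 \left(-23\right) 19}{-23 + 19} + 187\right) = 4 \left(- 322 \frac{\left(-1\right) 529 - 46 + 38 - \left(-23\right) 361 - 6555}{-4} + 187\right) = 4 \left(- 322 \left(- \frac{-529 - 46 + 38 + 8303 - 6555}{4}\right) + 187\right) = 4 \left(- 322 \left(\left(- \frac{1}{4}\right) 1211\right) + 187\right) = 4 \left(\left(-322\right) \left(- \frac{1211}{4}\right) + 187\right) = 4 \left(\frac{194971}{2} + 187\right) = 4 \cdot \frac{195345}{2} = 390690$)
$- \frac{107364}{-200965} + \frac{58362}{S} = - \frac{107364}{-200965} + \frac{58362}{390690} = \left(-107364\right) \left(- \frac{1}{200965}\right) + 58362 \cdot \frac{1}{390690} = \frac{107364}{200965} + \frac{9727}{65115} = \frac{1789158683}{2617167195}$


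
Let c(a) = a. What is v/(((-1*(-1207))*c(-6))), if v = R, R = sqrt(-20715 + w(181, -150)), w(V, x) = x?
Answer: -I*sqrt(20865)/7242 ≈ -0.019946*I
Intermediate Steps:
R = I*sqrt(20865) (R = sqrt(-20715 - 150) = sqrt(-20865) = I*sqrt(20865) ≈ 144.45*I)
v = I*sqrt(20865) ≈ 144.45*I
v/(((-1*(-1207))*c(-6))) = (I*sqrt(20865))/((-1*(-1207)*(-6))) = (I*sqrt(20865))/((1207*(-6))) = (I*sqrt(20865))/(-7242) = (I*sqrt(20865))*(-1/7242) = -I*sqrt(20865)/7242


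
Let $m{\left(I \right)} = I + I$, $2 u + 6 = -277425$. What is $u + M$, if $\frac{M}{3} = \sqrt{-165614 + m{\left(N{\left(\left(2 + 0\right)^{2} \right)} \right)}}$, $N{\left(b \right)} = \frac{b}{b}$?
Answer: $- \frac{277431}{2} + 6 i \sqrt{41403} \approx -1.3872 \cdot 10^{5} + 1220.9 i$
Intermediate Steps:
$N{\left(b \right)} = 1$
$u = - \frac{277431}{2}$ ($u = -3 + \frac{1}{2} \left(-277425\right) = -3 - \frac{277425}{2} = - \frac{277431}{2} \approx -1.3872 \cdot 10^{5}$)
$m{\left(I \right)} = 2 I$
$M = 6 i \sqrt{41403}$ ($M = 3 \sqrt{-165614 + 2 \cdot 1} = 3 \sqrt{-165614 + 2} = 3 \sqrt{-165612} = 3 \cdot 2 i \sqrt{41403} = 6 i \sqrt{41403} \approx 1220.9 i$)
$u + M = - \frac{277431}{2} + 6 i \sqrt{41403}$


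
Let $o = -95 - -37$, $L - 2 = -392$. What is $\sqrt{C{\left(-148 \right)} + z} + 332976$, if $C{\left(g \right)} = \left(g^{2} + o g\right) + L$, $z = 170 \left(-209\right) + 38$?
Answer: $332976 + i \sqrt{5394} \approx 3.3298 \cdot 10^{5} + 73.444 i$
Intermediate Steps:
$L = -390$ ($L = 2 - 392 = -390$)
$z = -35492$ ($z = -35530 + 38 = -35492$)
$o = -58$ ($o = -95 + 37 = -58$)
$C{\left(g \right)} = -390 + g^{2} - 58 g$ ($C{\left(g \right)} = \left(g^{2} - 58 g\right) - 390 = -390 + g^{2} - 58 g$)
$\sqrt{C{\left(-148 \right)} + z} + 332976 = \sqrt{\left(-390 + \left(-148\right)^{2} - -8584\right) - 35492} + 332976 = \sqrt{\left(-390 + 21904 + 8584\right) - 35492} + 332976 = \sqrt{30098 - 35492} + 332976 = \sqrt{-5394} + 332976 = i \sqrt{5394} + 332976 = 332976 + i \sqrt{5394}$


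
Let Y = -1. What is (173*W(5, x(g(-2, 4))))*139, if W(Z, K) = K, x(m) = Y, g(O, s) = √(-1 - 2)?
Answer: -24047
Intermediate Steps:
g(O, s) = I*√3 (g(O, s) = √(-3) = I*√3)
x(m) = -1
(173*W(5, x(g(-2, 4))))*139 = (173*(-1))*139 = -173*139 = -24047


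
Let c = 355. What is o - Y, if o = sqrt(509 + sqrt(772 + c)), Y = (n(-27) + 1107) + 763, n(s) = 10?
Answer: -1880 + sqrt(509 + 7*sqrt(23)) ≈ -1856.7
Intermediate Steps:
Y = 1880 (Y = (10 + 1107) + 763 = 1117 + 763 = 1880)
o = sqrt(509 + 7*sqrt(23)) (o = sqrt(509 + sqrt(772 + 355)) = sqrt(509 + sqrt(1127)) = sqrt(509 + 7*sqrt(23)) ≈ 23.293)
o - Y = sqrt(509 + 7*sqrt(23)) - 1*1880 = sqrt(509 + 7*sqrt(23)) - 1880 = -1880 + sqrt(509 + 7*sqrt(23))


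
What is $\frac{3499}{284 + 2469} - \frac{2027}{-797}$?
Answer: $\frac{8369034}{2194141} \approx 3.8143$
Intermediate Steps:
$\frac{3499}{284 + 2469} - \frac{2027}{-797} = \frac{3499}{2753} - - \frac{2027}{797} = 3499 \cdot \frac{1}{2753} + \frac{2027}{797} = \frac{3499}{2753} + \frac{2027}{797} = \frac{8369034}{2194141}$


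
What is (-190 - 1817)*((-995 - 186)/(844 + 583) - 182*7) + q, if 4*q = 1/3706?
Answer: 54123791559899/21153848 ≈ 2.5586e+6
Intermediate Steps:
q = 1/14824 (q = (1/4)/3706 = (1/4)*(1/3706) = 1/14824 ≈ 6.7458e-5)
(-190 - 1817)*((-995 - 186)/(844 + 583) - 182*7) + q = (-190 - 1817)*((-995 - 186)/(844 + 583) - 182*7) + 1/14824 = -2007*(-1181/1427 - 1274) + 1/14824 = -2007*(-1819179/1427) + 1/14824 = 3651092253/1427 + 1/14824 = 54123791559899/21153848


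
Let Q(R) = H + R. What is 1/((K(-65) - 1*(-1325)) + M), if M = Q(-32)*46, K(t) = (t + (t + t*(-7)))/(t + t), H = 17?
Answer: 2/1265 ≈ 0.0015810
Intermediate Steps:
K(t) = -5/2 (K(t) = (t + (t - 7*t))/((2*t)) = (t - 6*t)*(1/(2*t)) = (-5*t)*(1/(2*t)) = -5/2)
Q(R) = 17 + R
M = -690 (M = (17 - 32)*46 = -15*46 = -690)
1/((K(-65) - 1*(-1325)) + M) = 1/((-5/2 - 1*(-1325)) - 690) = 1/((-5/2 + 1325) - 690) = 1/(2645/2 - 690) = 1/(1265/2) = 2/1265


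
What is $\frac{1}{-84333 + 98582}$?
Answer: $\frac{1}{14249} \approx 7.018 \cdot 10^{-5}$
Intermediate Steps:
$\frac{1}{-84333 + 98582} = \frac{1}{14249}$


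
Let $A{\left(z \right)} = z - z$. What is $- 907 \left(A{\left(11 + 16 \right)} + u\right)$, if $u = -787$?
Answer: $713809$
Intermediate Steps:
$A{\left(z \right)} = 0$
$- 907 \left(A{\left(11 + 16 \right)} + u\right) = - 907 \left(0 - 787\right) = \left(-907\right) \left(-787\right) = 713809$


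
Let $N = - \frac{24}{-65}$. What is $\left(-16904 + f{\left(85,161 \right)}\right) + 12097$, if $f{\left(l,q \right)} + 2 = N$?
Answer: $- \frac{312561}{65} \approx -4808.6$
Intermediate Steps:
$N = \frac{24}{65}$ ($N = \left(-24\right) \left(- \frac{1}{65}\right) = \frac{24}{65} \approx 0.36923$)
$f{\left(l,q \right)} = - \frac{106}{65}$ ($f{\left(l,q \right)} = -2 + \frac{24}{65} = - \frac{106}{65}$)
$\left(-16904 + f{\left(85,161 \right)}\right) + 12097 = \left(-16904 - \frac{106}{65}\right) + 12097 = - \frac{1098866}{65} + 12097 = - \frac{312561}{65}$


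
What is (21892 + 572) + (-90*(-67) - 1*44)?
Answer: 28450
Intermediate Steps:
(21892 + 572) + (-90*(-67) - 1*44) = 22464 + (6030 - 44) = 22464 + 5986 = 28450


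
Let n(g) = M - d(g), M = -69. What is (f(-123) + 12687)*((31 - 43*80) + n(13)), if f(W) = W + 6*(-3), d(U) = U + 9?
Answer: -43911000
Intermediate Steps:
d(U) = 9 + U
f(W) = -18 + W (f(W) = W - 18 = -18 + W)
n(g) = -78 - g (n(g) = -69 - (9 + g) = -69 + (-9 - g) = -78 - g)
(f(-123) + 12687)*((31 - 43*80) + n(13)) = ((-18 - 123) + 12687)*((31 - 43*80) + (-78 - 1*13)) = (-141 + 12687)*((31 - 3440) + (-78 - 13)) = 12546*(-3409 - 91) = 12546*(-3500) = -43911000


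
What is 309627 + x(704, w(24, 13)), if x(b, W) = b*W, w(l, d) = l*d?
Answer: 529275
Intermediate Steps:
w(l, d) = d*l
x(b, W) = W*b
309627 + x(704, w(24, 13)) = 309627 + (13*24)*704 = 309627 + 312*704 = 309627 + 219648 = 529275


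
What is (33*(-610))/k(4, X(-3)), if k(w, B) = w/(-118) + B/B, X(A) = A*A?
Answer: -395890/19 ≈ -20836.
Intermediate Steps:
X(A) = A**2
k(w, B) = 1 - w/118 (k(w, B) = w*(-1/118) + 1 = -w/118 + 1 = 1 - w/118)
(33*(-610))/k(4, X(-3)) = (33*(-610))/(1 - 1/118*4) = -20130/(1 - 2/59) = -20130/57/59 = -20130*59/57 = -395890/19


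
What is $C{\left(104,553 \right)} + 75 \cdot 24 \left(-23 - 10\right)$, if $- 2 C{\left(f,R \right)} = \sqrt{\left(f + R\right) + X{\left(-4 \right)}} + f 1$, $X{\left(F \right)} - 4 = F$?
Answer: $-59452 - \frac{3 \sqrt{73}}{2} \approx -59465.0$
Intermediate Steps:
$X{\left(F \right)} = 4 + F$
$C{\left(f,R \right)} = - \frac{f}{2} - \frac{\sqrt{R + f}}{2}$ ($C{\left(f,R \right)} = - \frac{\sqrt{\left(f + R\right) + \left(4 - 4\right)} + f 1}{2} = - \frac{\sqrt{\left(R + f\right) + 0} + f}{2} = - \frac{\sqrt{R + f} + f}{2} = - \frac{f + \sqrt{R + f}}{2} = - \frac{f}{2} - \frac{\sqrt{R + f}}{2}$)
$C{\left(104,553 \right)} + 75 \cdot 24 \left(-23 - 10\right) = \left(\left(- \frac{1}{2}\right) 104 - \frac{\sqrt{553 + 104}}{2}\right) + 75 \cdot 24 \left(-23 - 10\right) = \left(-52 - \frac{\sqrt{657}}{2}\right) + 75 \cdot 24 \left(-33\right) = \left(-52 - \frac{3 \sqrt{73}}{2}\right) + 75 \left(-792\right) = \left(-52 - \frac{3 \sqrt{73}}{2}\right) - 59400 = -59452 - \frac{3 \sqrt{73}}{2}$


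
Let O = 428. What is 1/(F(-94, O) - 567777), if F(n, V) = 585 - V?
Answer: -1/567620 ≈ -1.7617e-6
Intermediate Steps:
1/(F(-94, O) - 567777) = 1/((585 - 1*428) - 567777) = 1/((585 - 428) - 567777) = 1/(157 - 567777) = 1/(-567620) = -1/567620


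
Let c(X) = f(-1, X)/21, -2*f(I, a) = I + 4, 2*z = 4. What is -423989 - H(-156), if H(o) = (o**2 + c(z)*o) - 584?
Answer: -3134265/7 ≈ -4.4775e+5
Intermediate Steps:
z = 2 (z = (1/2)*4 = 2)
f(I, a) = -2 - I/2 (f(I, a) = -(I + 4)/2 = -(4 + I)/2 = -2 - I/2)
c(X) = -1/14 (c(X) = (-2 - 1/2*(-1))/21 = (-2 + 1/2)*(1/21) = -3/2*1/21 = -1/14)
H(o) = -584 + o**2 - o/14 (H(o) = (o**2 - o/14) - 584 = -584 + o**2 - o/14)
-423989 - H(-156) = -423989 - (-584 + (-156)**2 - 1/14*(-156)) = -423989 - (-584 + 24336 + 78/7) = -423989 - 1*166342/7 = -423989 - 166342/7 = -3134265/7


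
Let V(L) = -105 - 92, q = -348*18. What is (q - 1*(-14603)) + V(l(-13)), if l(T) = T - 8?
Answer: 8142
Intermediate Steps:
q = -6264
l(T) = -8 + T
V(L) = -197
(q - 1*(-14603)) + V(l(-13)) = (-6264 - 1*(-14603)) - 197 = (-6264 + 14603) - 197 = 8339 - 197 = 8142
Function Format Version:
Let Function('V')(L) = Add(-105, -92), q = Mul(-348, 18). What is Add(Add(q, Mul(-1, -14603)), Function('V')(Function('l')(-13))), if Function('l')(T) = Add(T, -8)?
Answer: 8142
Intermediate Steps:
q = -6264
Function('l')(T) = Add(-8, T)
Function('V')(L) = -197
Add(Add(q, Mul(-1, -14603)), Function('V')(Function('l')(-13))) = Add(Add(-6264, Mul(-1, -14603)), -197) = Add(Add(-6264, 14603), -197) = Add(8339, -197) = 8142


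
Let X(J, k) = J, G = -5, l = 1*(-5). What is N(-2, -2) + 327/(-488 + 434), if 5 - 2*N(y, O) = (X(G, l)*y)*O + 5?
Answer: 71/18 ≈ 3.9444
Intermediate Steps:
l = -5
N(y, O) = 5*O*y/2 (N(y, O) = 5/2 - ((-5*y)*O + 5)/2 = 5/2 - (-5*O*y + 5)/2 = 5/2 - (5 - 5*O*y)/2 = 5/2 + (-5/2 + 5*O*y/2) = 5*O*y/2)
N(-2, -2) + 327/(-488 + 434) = (5/2)*(-2)*(-2) + 327/(-488 + 434) = 10 + 327/(-54) = 10 + 327*(-1/54) = 10 - 109/18 = 71/18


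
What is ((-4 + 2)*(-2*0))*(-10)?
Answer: 0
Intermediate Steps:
((-4 + 2)*(-2*0))*(-10) = -2*0*(-10) = 0*(-10) = 0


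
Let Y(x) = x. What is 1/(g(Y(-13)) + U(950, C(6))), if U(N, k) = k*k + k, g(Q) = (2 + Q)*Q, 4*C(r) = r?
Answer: 4/587 ≈ 0.0068143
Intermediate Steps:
C(r) = r/4
g(Q) = Q*(2 + Q)
U(N, k) = k + k² (U(N, k) = k² + k = k + k²)
1/(g(Y(-13)) + U(950, C(6))) = 1/(-13*(2 - 13) + ((¼)*6)*(1 + (¼)*6)) = 1/(-13*(-11) + 3*(1 + 3/2)/2) = 1/(143 + (3/2)*(5/2)) = 1/(143 + 15/4) = 1/(587/4) = 4/587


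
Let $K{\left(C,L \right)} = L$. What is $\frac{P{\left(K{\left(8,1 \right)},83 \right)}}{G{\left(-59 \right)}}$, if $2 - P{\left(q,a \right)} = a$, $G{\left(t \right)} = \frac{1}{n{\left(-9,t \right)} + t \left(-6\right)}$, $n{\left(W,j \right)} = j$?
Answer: $-23895$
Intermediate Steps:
$G{\left(t \right)} = - \frac{1}{5 t}$ ($G{\left(t \right)} = \frac{1}{t + t \left(-6\right)} = \frac{1}{t - 6 t} = \frac{1}{\left(-5\right) t} = - \frac{1}{5 t}$)
$P{\left(q,a \right)} = 2 - a$
$\frac{P{\left(K{\left(8,1 \right)},83 \right)}}{G{\left(-59 \right)}} = \frac{2 - 83}{\left(- \frac{1}{5}\right) \frac{1}{-59}} = \frac{2 - 83}{\left(- \frac{1}{5}\right) \left(- \frac{1}{59}\right)} = - 81 \frac{1}{\frac{1}{295}} = \left(-81\right) 295 = -23895$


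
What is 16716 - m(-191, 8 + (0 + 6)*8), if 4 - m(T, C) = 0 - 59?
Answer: 16653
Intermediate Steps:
m(T, C) = 63 (m(T, C) = 4 - (0 - 59) = 4 - 1*(-59) = 4 + 59 = 63)
16716 - m(-191, 8 + (0 + 6)*8) = 16716 - 1*63 = 16716 - 63 = 16653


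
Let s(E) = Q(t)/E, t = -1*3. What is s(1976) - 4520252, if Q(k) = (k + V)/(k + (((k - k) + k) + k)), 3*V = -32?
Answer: -241164484663/53352 ≈ -4.5202e+6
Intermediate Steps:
V = -32/3 (V = (1/3)*(-32) = -32/3 ≈ -10.667)
t = -3
Q(k) = (-32/3 + k)/(3*k) (Q(k) = (k - 32/3)/(k + (((k - k) + k) + k)) = (-32/3 + k)/(k + ((0 + k) + k)) = (-32/3 + k)/(k + (k + k)) = (-32/3 + k)/(k + 2*k) = (-32/3 + k)/((3*k)) = (-32/3 + k)*(1/(3*k)) = (-32/3 + k)/(3*k))
s(E) = 41/(27*E) (s(E) = ((1/9)*(-32 + 3*(-3))/(-3))/E = ((1/9)*(-1/3)*(-32 - 9))/E = ((1/9)*(-1/3)*(-41))/E = 41/(27*E))
s(1976) - 4520252 = (41/27)/1976 - 4520252 = (41/27)*(1/1976) - 4520252 = 41/53352 - 4520252 = -241164484663/53352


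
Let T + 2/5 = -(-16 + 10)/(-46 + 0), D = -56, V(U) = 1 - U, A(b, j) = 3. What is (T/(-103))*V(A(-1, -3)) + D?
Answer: -663442/11845 ≈ -56.010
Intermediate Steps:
T = -61/115 (T = -⅖ - (-16 + 10)/(-46 + 0) = -⅖ - (-6)/(-46) = -⅖ - (-6)*(-1)/46 = -⅖ - 1*3/23 = -⅖ - 3/23 = -61/115 ≈ -0.53043)
(T/(-103))*V(A(-1, -3)) + D = (-61/115/(-103))*(1 - 1*3) - 56 = (-61/115*(-1/103))*(1 - 3) - 56 = (61/11845)*(-2) - 56 = -122/11845 - 56 = -663442/11845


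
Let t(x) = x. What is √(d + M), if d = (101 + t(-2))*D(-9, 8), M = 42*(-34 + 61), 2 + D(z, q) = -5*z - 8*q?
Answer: 3*I*√105 ≈ 30.741*I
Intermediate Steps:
D(z, q) = -2 - 8*q - 5*z (D(z, q) = -2 + (-5*z - 8*q) = -2 + (-8*q - 5*z) = -2 - 8*q - 5*z)
M = 1134 (M = 42*27 = 1134)
d = -2079 (d = (101 - 2)*(-2 - 8*8 - 5*(-9)) = 99*(-2 - 64 + 45) = 99*(-21) = -2079)
√(d + M) = √(-2079 + 1134) = √(-945) = 3*I*√105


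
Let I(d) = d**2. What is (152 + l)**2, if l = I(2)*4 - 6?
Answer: 26244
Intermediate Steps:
l = 10 (l = 2**2*4 - 6 = 4*4 - 6 = 16 - 6 = 10)
(152 + l)**2 = (152 + 10)**2 = 162**2 = 26244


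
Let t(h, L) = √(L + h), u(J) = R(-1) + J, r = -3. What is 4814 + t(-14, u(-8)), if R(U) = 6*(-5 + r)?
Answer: 4814 + I*√70 ≈ 4814.0 + 8.3666*I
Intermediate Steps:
R(U) = -48 (R(U) = 6*(-5 - 3) = 6*(-8) = -48)
u(J) = -48 + J
4814 + t(-14, u(-8)) = 4814 + √((-48 - 8) - 14) = 4814 + √(-56 - 14) = 4814 + √(-70) = 4814 + I*√70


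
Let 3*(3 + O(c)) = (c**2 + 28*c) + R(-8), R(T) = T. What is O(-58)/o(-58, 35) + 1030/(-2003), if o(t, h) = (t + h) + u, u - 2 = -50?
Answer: -3670559/426639 ≈ -8.6034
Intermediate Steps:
u = -48 (u = 2 - 50 = -48)
o(t, h) = -48 + h + t (o(t, h) = (t + h) - 48 = (h + t) - 48 = -48 + h + t)
O(c) = -17/3 + c**2/3 + 28*c/3 (O(c) = -3 + ((c**2 + 28*c) - 8)/3 = -3 + (-8 + c**2 + 28*c)/3 = -3 + (-8/3 + c**2/3 + 28*c/3) = -17/3 + c**2/3 + 28*c/3)
O(-58)/o(-58, 35) + 1030/(-2003) = (-17/3 + (1/3)*(-58)**2 + (28/3)*(-58))/(-48 + 35 - 58) + 1030/(-2003) = (-17/3 + (1/3)*3364 - 1624/3)/(-71) + 1030*(-1/2003) = (-17/3 + 3364/3 - 1624/3)*(-1/71) - 1030/2003 = (1723/3)*(-1/71) - 1030/2003 = -1723/213 - 1030/2003 = -3670559/426639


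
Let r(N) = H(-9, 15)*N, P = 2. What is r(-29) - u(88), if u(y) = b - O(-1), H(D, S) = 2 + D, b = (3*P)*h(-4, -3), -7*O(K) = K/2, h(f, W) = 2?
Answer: 2675/14 ≈ 191.07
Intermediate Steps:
O(K) = -K/14 (O(K) = -K/(7*2) = -K/14)
b = 12 (b = (3*2)*2 = 6*2 = 12)
r(N) = -7*N (r(N) = (2 - 9)*N = -7*N)
u(y) = 167/14 (u(y) = 12 - (-1)*(-1)/14 = 12 - 1*1/14 = 12 - 1/14 = 167/14)
r(-29) - u(88) = -7*(-29) - 1*167/14 = 203 - 167/14 = 2675/14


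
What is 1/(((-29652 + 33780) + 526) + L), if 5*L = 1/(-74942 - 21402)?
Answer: 481720/2241924879 ≈ 0.00021487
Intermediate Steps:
L = -1/481720 (L = 1/(5*(-74942 - 21402)) = (⅕)/(-96344) = (⅕)*(-1/96344) = -1/481720 ≈ -2.0759e-6)
1/(((-29652 + 33780) + 526) + L) = 1/(((-29652 + 33780) + 526) - 1/481720) = 1/((4128 + 526) - 1/481720) = 1/(4654 - 1/481720) = 1/(2241924879/481720) = 481720/2241924879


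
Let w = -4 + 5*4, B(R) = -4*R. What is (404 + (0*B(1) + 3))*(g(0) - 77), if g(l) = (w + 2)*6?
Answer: 12617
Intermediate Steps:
w = 16 (w = -4 + 20 = 16)
g(l) = 108 (g(l) = (16 + 2)*6 = 18*6 = 108)
(404 + (0*B(1) + 3))*(g(0) - 77) = (404 + (0*(-4*1) + 3))*(108 - 77) = (404 + (0*(-4) + 3))*31 = (404 + (0 + 3))*31 = (404 + 3)*31 = 407*31 = 12617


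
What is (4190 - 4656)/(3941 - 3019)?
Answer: -233/461 ≈ -0.50542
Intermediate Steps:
(4190 - 4656)/(3941 - 3019) = -466/922 = -466*1/922 = -233/461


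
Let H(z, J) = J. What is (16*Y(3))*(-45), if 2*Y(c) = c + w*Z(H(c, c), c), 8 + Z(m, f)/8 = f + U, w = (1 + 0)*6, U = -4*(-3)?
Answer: -122040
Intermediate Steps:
U = 12
w = 6 (w = 1*6 = 6)
Z(m, f) = 32 + 8*f (Z(m, f) = -64 + 8*(f + 12) = -64 + 8*(12 + f) = -64 + (96 + 8*f) = 32 + 8*f)
Y(c) = 96 + 49*c/2 (Y(c) = (c + 6*(32 + 8*c))/2 = (c + (192 + 48*c))/2 = (192 + 49*c)/2 = 96 + 49*c/2)
(16*Y(3))*(-45) = (16*(96 + (49/2)*3))*(-45) = (16*(96 + 147/2))*(-45) = (16*(339/2))*(-45) = 2712*(-45) = -122040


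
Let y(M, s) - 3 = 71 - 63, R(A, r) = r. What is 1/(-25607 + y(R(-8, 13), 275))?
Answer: -1/25596 ≈ -3.9069e-5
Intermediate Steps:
y(M, s) = 11 (y(M, s) = 3 + (71 - 63) = 3 + 8 = 11)
1/(-25607 + y(R(-8, 13), 275)) = 1/(-25607 + 11) = 1/(-25596) = -1/25596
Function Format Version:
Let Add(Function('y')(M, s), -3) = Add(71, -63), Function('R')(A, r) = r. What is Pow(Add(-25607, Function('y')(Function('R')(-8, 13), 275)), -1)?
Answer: Rational(-1, 25596) ≈ -3.9069e-5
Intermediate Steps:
Function('y')(M, s) = 11 (Function('y')(M, s) = Add(3, Add(71, -63)) = Add(3, 8) = 11)
Pow(Add(-25607, Function('y')(Function('R')(-8, 13), 275)), -1) = Pow(Add(-25607, 11), -1) = Pow(-25596, -1) = Rational(-1, 25596)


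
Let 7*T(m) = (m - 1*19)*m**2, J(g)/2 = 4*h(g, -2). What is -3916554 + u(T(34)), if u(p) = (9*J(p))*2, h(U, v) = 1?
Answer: -3916410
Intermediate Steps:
J(g) = 8 (J(g) = 2*(4*1) = 2*4 = 8)
T(m) = m**2*(-19 + m)/7 (T(m) = ((m - 1*19)*m**2)/7 = ((m - 19)*m**2)/7 = ((-19 + m)*m**2)/7 = (m**2*(-19 + m))/7 = m**2*(-19 + m)/7)
u(p) = 144 (u(p) = (9*8)*2 = 72*2 = 144)
-3916554 + u(T(34)) = -3916554 + 144 = -3916410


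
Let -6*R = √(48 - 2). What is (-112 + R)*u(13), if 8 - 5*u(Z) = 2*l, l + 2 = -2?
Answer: -1792/5 - 8*√46/15 ≈ -362.02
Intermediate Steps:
l = -4 (l = -2 - 2 = -4)
u(Z) = 16/5 (u(Z) = 8/5 - 2*(-4)/5 = 8/5 - ⅕*(-8) = 8/5 + 8/5 = 16/5)
R = -√46/6 (R = -√(48 - 2)/6 = -√46/6 ≈ -1.1304)
(-112 + R)*u(13) = (-112 - √46/6)*(16/5) = -1792/5 - 8*√46/15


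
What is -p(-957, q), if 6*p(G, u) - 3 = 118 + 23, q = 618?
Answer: -24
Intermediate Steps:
p(G, u) = 24 (p(G, u) = ½ + (118 + 23)/6 = ½ + (⅙)*141 = ½ + 47/2 = 24)
-p(-957, q) = -1*24 = -24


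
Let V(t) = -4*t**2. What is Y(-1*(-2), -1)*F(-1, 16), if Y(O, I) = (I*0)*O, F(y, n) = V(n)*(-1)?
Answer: 0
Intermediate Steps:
F(y, n) = 4*n**2 (F(y, n) = -4*n**2*(-1) = 4*n**2)
Y(O, I) = 0 (Y(O, I) = 0*O = 0)
Y(-1*(-2), -1)*F(-1, 16) = 0*(4*16**2) = 0*(4*256) = 0*1024 = 0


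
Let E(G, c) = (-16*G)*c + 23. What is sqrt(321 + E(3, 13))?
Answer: 2*I*sqrt(70) ≈ 16.733*I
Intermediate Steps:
E(G, c) = 23 - 16*G*c (E(G, c) = -16*G*c + 23 = 23 - 16*G*c)
sqrt(321 + E(3, 13)) = sqrt(321 + (23 - 16*3*13)) = sqrt(321 + (23 - 624)) = sqrt(321 - 601) = sqrt(-280) = 2*I*sqrt(70)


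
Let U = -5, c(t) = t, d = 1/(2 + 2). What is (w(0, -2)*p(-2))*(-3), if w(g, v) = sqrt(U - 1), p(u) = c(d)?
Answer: -3*I*sqrt(6)/4 ≈ -1.8371*I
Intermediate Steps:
d = 1/4 ≈ 0.25000
p(u) = 1/4
w(g, v) = I*sqrt(6) (w(g, v) = sqrt(-5 - 1) = sqrt(-6) = I*sqrt(6))
(w(0, -2)*p(-2))*(-3) = ((I*sqrt(6))*(1/4))*(-3) = (I*sqrt(6)/4)*(-3) = -3*I*sqrt(6)/4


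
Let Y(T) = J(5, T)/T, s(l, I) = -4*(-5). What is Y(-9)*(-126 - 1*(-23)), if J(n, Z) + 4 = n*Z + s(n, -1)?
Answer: -2987/9 ≈ -331.89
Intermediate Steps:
s(l, I) = 20
J(n, Z) = 16 + Z*n (J(n, Z) = -4 + (n*Z + 20) = -4 + (Z*n + 20) = -4 + (20 + Z*n) = 16 + Z*n)
Y(T) = (16 + 5*T)/T (Y(T) = (16 + T*5)/T = (16 + 5*T)/T)
Y(-9)*(-126 - 1*(-23)) = (5 + 16/(-9))*(-126 - 1*(-23)) = (5 + 16*(-⅑))*(-126 + 23) = (5 - 16/9)*(-103) = (29/9)*(-103) = -2987/9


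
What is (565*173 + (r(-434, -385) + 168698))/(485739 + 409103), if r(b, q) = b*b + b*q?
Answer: 621889/894842 ≈ 0.69497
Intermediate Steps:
r(b, q) = b**2 + b*q
(565*173 + (r(-434, -385) + 168698))/(485739 + 409103) = (565*173 + (-434*(-434 - 385) + 168698))/(485739 + 409103) = (97745 + (-434*(-819) + 168698))/894842 = (97745 + (355446 + 168698))*(1/894842) = (97745 + 524144)*(1/894842) = 621889*(1/894842) = 621889/894842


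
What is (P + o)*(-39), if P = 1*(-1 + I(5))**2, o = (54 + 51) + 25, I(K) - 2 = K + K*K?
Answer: -42549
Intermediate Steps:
I(K) = 2 + K + K**2 (I(K) = 2 + (K + K*K) = 2 + (K + K**2) = 2 + K + K**2)
o = 130 (o = 105 + 25 = 130)
P = 961 (P = 1*(-1 + (2 + 5 + 5**2))**2 = 1*(-1 + (2 + 5 + 25))**2 = 1*(-1 + 32)**2 = 1*31**2 = 1*961 = 961)
(P + o)*(-39) = (961 + 130)*(-39) = 1091*(-39) = -42549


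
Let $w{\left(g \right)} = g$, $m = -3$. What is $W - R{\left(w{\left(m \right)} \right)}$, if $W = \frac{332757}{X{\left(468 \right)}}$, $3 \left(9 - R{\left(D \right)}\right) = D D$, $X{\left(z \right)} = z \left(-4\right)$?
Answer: $- \frac{38221}{208} \approx -183.75$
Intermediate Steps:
$X{\left(z \right)} = - 4 z$
$R{\left(D \right)} = 9 - \frac{D^{2}}{3}$ ($R{\left(D \right)} = 9 - \frac{D D}{3} = 9 - \frac{D^{2}}{3}$)
$W = - \frac{36973}{208}$ ($W = \frac{332757}{\left(-4\right) 468} = \frac{332757}{-1872} = 332757 \left(- \frac{1}{1872}\right) = - \frac{36973}{208} \approx -177.75$)
$W - R{\left(w{\left(m \right)} \right)} = - \frac{36973}{208} - \left(9 - \frac{\left(-3\right)^{2}}{3}\right) = - \frac{36973}{208} - \left(9 - 3\right) = - \frac{36973}{208} - 6 = - \frac{38221}{208}$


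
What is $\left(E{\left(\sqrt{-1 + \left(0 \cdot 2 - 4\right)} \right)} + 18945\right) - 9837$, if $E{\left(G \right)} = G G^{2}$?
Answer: $9108 - 5 i \sqrt{5} \approx 9108.0 - 11.18 i$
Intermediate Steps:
$E{\left(G \right)} = G^{3}$
$\left(E{\left(\sqrt{-1 + \left(0 \cdot 2 - 4\right)} \right)} + 18945\right) - 9837 = \left(\left(\sqrt{-1 + \left(0 \cdot 2 - 4\right)}\right)^{3} + 18945\right) - 9837 = \left(\left(\sqrt{-1 + \left(0 - 4\right)}\right)^{3} + 18945\right) - 9837 = \left(\left(\sqrt{-1 - 4}\right)^{3} + 18945\right) - 9837 = \left(\left(\sqrt{-5}\right)^{3} + 18945\right) - 9837 = \left(\left(i \sqrt{5}\right)^{3} + 18945\right) - 9837 = \left(- 5 i \sqrt{5} + 18945\right) - 9837 = \left(18945 - 5 i \sqrt{5}\right) - 9837 = 9108 - 5 i \sqrt{5}$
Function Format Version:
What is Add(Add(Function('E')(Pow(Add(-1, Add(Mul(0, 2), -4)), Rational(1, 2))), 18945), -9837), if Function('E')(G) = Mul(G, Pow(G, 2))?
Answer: Add(9108, Mul(-5, I, Pow(5, Rational(1, 2)))) ≈ Add(9108.0, Mul(-11.180, I))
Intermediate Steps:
Function('E')(G) = Pow(G, 3)
Add(Add(Function('E')(Pow(Add(-1, Add(Mul(0, 2), -4)), Rational(1, 2))), 18945), -9837) = Add(Add(Pow(Pow(Add(-1, Add(Mul(0, 2), -4)), Rational(1, 2)), 3), 18945), -9837) = Add(Add(Pow(Pow(Add(-1, Add(0, -4)), Rational(1, 2)), 3), 18945), -9837) = Add(Add(Pow(Pow(Add(-1, -4), Rational(1, 2)), 3), 18945), -9837) = Add(Add(Pow(Pow(-5, Rational(1, 2)), 3), 18945), -9837) = Add(Add(Pow(Mul(I, Pow(5, Rational(1, 2))), 3), 18945), -9837) = Add(Add(Mul(-5, I, Pow(5, Rational(1, 2))), 18945), -9837) = Add(Add(18945, Mul(-5, I, Pow(5, Rational(1, 2)))), -9837) = Add(9108, Mul(-5, I, Pow(5, Rational(1, 2))))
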